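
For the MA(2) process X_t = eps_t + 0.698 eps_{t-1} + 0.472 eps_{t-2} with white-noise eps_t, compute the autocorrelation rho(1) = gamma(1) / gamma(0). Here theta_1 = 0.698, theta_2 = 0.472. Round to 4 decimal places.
\rho(1) = 0.6009

For an MA(q) process with theta_0 = 1, the autocovariance is
  gamma(k) = sigma^2 * sum_{i=0..q-k} theta_i * theta_{i+k},
and rho(k) = gamma(k) / gamma(0). Sigma^2 cancels.
  numerator   = (1)*(0.698) + (0.698)*(0.472) = 1.027456.
  denominator = (1)^2 + (0.698)^2 + (0.472)^2 = 1.709988.
  rho(1) = 1.027456 / 1.709988 = 0.6009.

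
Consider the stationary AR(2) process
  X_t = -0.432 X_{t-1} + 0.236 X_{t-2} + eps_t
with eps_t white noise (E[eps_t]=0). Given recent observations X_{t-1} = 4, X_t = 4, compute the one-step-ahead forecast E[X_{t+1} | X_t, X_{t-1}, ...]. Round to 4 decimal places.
E[X_{t+1} \mid \mathcal F_t] = -0.7840

For an AR(p) model X_t = c + sum_i phi_i X_{t-i} + eps_t, the
one-step-ahead conditional mean is
  E[X_{t+1} | X_t, ...] = c + sum_i phi_i X_{t+1-i}.
Substitute known values:
  E[X_{t+1} | ...] = (-0.432) * (4) + (0.236) * (4)
                   = -0.7840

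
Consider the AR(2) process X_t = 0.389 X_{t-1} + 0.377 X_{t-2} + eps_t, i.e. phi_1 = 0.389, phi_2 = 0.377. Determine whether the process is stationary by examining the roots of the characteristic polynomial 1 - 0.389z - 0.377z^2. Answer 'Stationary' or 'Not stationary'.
\text{Stationary}

The AR(p) characteristic polynomial is P(z) = 1 - 0.389z - 0.377z^2.
Stationarity requires all roots to lie outside the unit circle, i.e. |z| > 1 for every root.
Set 1 + (-0.389) z + (-0.377) z^2 = 0, i.e. a z^2 + b z + c = 0 with a = -0.377, b = -0.389, c = 1.
Discriminant D = b^2 - 4ac = (-0.389)^2 - 4*(-0.377)*1 = 0.151321 - (-1.508) = 1.659321.
D >= 0, so the roots are real: z = (-b +/- sqrt(D)) / (2a) = (0.389 +/- 1.288146) / (-0.754).
  z_1 = (0.389 + 1.288146) / (-0.754) = -2.2243,   |z_1| = 2.2243.
  z_2 = (0.389 - 1.288146) / (-0.754) = 1.1925,   |z_2| = 1.1925.
Moduli of all roots: 2.2243, 1.1925.
All moduli strictly greater than 1? Yes.
Verdict: Stationary.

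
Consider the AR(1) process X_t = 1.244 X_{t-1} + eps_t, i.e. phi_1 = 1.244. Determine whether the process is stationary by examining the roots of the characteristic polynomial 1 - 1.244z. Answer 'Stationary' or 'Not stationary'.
\text{Not stationary}

The AR(p) characteristic polynomial is P(z) = 1 - 1.244z.
Stationarity requires all roots to lie outside the unit circle, i.e. |z| > 1 for every root.
This is linear in z: 1 + (-1.244) z = 0  =>  z = -1/(-1.244) = 0.803859,  |z| = 0.803859.
Moduli of all roots: 0.8039.
All moduli strictly greater than 1? No.
Verdict: Not stationary.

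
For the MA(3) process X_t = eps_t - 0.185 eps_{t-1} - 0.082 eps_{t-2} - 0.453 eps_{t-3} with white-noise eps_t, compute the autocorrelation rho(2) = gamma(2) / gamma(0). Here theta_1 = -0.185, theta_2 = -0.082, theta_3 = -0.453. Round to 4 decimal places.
\rho(2) = 0.0014

For an MA(q) process with theta_0 = 1, the autocovariance is
  gamma(k) = sigma^2 * sum_{i=0..q-k} theta_i * theta_{i+k},
and rho(k) = gamma(k) / gamma(0). Sigma^2 cancels.
  numerator   = (1)*(-0.082) + (-0.185)*(-0.453) = 0.001805.
  denominator = (1)^2 + (-0.185)^2 + (-0.082)^2 + (-0.453)^2 = 1.246158.
  rho(2) = 0.001805 / 1.246158 = 0.0014.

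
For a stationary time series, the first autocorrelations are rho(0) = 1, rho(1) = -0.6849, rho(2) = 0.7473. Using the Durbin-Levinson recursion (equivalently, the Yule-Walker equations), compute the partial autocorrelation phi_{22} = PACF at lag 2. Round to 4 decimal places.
\phi_{22} = 0.5240

The PACF at lag k is phi_{kk}, the last component of the solution
to the Yule-Walker system G_k phi = r_k where
  (G_k)_{ij} = rho(|i - j|), (r_k)_i = rho(i), i,j = 1..k.
Equivalently, Durbin-Levinson gives phi_{kk} iteratively:
  phi_{11} = rho(1)
  phi_{kk} = [rho(k) - sum_{j=1..k-1} phi_{k-1,j} rho(k-j)]
            / [1 - sum_{j=1..k-1} phi_{k-1,j} rho(j)],
  phi_{k,j} = phi_{k-1,j} - phi_{kk} phi_{k-1,k-j},  j = 1..k-1.
Step k = 1:
  phi_11 = rho(1) = -0.6849.
Step k = 2:
  phi_22 = [rho(2) - phi_11 rho(1)] / [1 - phi_11 rho(1)] = [0.7473 - (-0.6849)(-0.6849)] / [1 - (-0.6849)(-0.6849)]
         = 0.27821199 / 0.53091199 = 0.524.
Therefore phi_{22} = 0.5240.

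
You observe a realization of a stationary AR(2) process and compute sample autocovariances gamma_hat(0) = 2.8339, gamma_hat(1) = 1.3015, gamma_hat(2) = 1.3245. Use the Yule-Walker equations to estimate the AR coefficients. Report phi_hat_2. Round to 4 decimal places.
\hat\phi_{2} = 0.3250

The Yule-Walker equations for an AR(p) process read, in matrix form,
  Gamma_p phi = r_p,   with   (Gamma_p)_{ij} = gamma(|i - j|),
                       (r_p)_i = gamma(i),   i,j = 1..p.
Substitute the sample gammas (Toeplitz matrix and right-hand side of size 2):
  Gamma_p = [[2.8339, 1.3015], [1.3015, 2.8339]]
  r_p     = [1.3015, 1.3245]
Written out:
  2.8339 phi_1 + 1.3015 phi_2 = 1.3015
  1.3015 phi_1 + 2.8339 phi_2 = 1.3245
Solve by Cramer's rule:
  det = gamma(0)^2 - gamma(1)^2 = (2.8339)^2 - (1.3015)^2 = 8.03098921 - 1.69390225 = 6.33708696
  phi_hat_1 = [gamma(1) gamma(0) - gamma(1) gamma(2)] / det = [(1.3015)(2.8339) - (1.3015)(1.3245)] / 6.33708696 = 1.9644841 / 6.33708696 = 0.31
  phi_hat_2 = [gamma(0) gamma(2) - gamma(1)^2] / det = [(2.8339)(1.3245) - (1.3015)^2] / 6.33708696 = 2.0595983 / 6.33708696 = 0.325
So phi_hat = [0.3100, 0.3250].
Therefore phi_hat_2 = 0.3250.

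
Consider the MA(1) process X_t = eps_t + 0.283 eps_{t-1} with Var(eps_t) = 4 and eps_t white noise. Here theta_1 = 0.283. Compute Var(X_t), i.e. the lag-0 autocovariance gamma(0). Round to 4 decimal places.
\gamma(0) = 4.3204

For an MA(q) process X_t = eps_t + sum_i theta_i eps_{t-i} with
Var(eps_t) = sigma^2, the variance is
  gamma(0) = sigma^2 * (1 + sum_i theta_i^2).
  sum_i theta_i^2 = (0.283)^2 = 0.080089.
  gamma(0) = 4 * (1 + 0.080089) = 4 * 1.080089 = 4.320356, which rounds to 4.3204.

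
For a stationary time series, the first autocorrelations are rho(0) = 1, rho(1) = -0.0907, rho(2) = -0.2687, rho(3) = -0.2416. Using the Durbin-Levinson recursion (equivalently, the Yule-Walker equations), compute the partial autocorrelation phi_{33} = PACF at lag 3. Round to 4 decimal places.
\phi_{33} = -0.3260

The PACF at lag k is phi_{kk}, the last component of the solution
to the Yule-Walker system G_k phi = r_k where
  (G_k)_{ij} = rho(|i - j|), (r_k)_i = rho(i), i,j = 1..k.
Equivalently, Durbin-Levinson gives phi_{kk} iteratively:
  phi_{11} = rho(1)
  phi_{kk} = [rho(k) - sum_{j=1..k-1} phi_{k-1,j} rho(k-j)]
            / [1 - sum_{j=1..k-1} phi_{k-1,j} rho(j)],
  phi_{k,j} = phi_{k-1,j} - phi_{kk} phi_{k-1,k-j},  j = 1..k-1.
Step k = 1:
  phi_11 = rho(1) = -0.0907.
Step k = 2:
  phi_22 = [rho(2) - phi_11 rho(1)] / [1 - phi_11 rho(1)] = [-0.2687 - (-0.0907)(-0.0907)] / [1 - (-0.0907)(-0.0907)]
         = -0.27692649 / 0.99177351 = -0.279224.
  Update: phi_21 = phi_11 - phi_22 phi_11 = -0.0907 - (-0.279224)(-0.0907) = -0.116026.
Step k = 3:
  phi_33 = [rho(3) - phi_21 rho(2) - phi_22 rho(1)] / [1 - phi_21 rho(1) - phi_22 rho(2)]
    numerator   = -0.2416 - (-0.116026)(-0.2687) - (-0.279224)(-0.0907) = -0.29810164
    denominator = 1 - (-0.116026)(-0.0907) - (-0.279224)(-0.2687) = 0.91444912
  phi_33 = -0.29810164 / 0.91444912 = -0.326.
Therefore phi_{33} = -0.3260.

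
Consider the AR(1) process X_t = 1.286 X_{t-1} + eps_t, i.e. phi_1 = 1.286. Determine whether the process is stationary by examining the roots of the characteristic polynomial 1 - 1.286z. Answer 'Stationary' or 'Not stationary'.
\text{Not stationary}

The AR(p) characteristic polynomial is P(z) = 1 - 1.286z.
Stationarity requires all roots to lie outside the unit circle, i.e. |z| > 1 for every root.
This is linear in z: 1 + (-1.286) z = 0  =>  z = -1/(-1.286) = 0.777605,  |z| = 0.777605.
Moduli of all roots: 0.7776.
All moduli strictly greater than 1? No.
Verdict: Not stationary.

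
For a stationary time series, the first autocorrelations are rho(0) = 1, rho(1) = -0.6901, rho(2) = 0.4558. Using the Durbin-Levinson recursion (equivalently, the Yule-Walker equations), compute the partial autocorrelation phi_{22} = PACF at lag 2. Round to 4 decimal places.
\phi_{22} = -0.0390

The PACF at lag k is phi_{kk}, the last component of the solution
to the Yule-Walker system G_k phi = r_k where
  (G_k)_{ij} = rho(|i - j|), (r_k)_i = rho(i), i,j = 1..k.
Equivalently, Durbin-Levinson gives phi_{kk} iteratively:
  phi_{11} = rho(1)
  phi_{kk} = [rho(k) - sum_{j=1..k-1} phi_{k-1,j} rho(k-j)]
            / [1 - sum_{j=1..k-1} phi_{k-1,j} rho(j)],
  phi_{k,j} = phi_{k-1,j} - phi_{kk} phi_{k-1,k-j},  j = 1..k-1.
Step k = 1:
  phi_11 = rho(1) = -0.6901.
Step k = 2:
  phi_22 = [rho(2) - phi_11 rho(1)] / [1 - phi_11 rho(1)] = [0.4558 - (-0.6901)(-0.6901)] / [1 - (-0.6901)(-0.6901)]
         = -0.02043801 / 0.52376199 = -0.039.
Therefore phi_{22} = -0.0390.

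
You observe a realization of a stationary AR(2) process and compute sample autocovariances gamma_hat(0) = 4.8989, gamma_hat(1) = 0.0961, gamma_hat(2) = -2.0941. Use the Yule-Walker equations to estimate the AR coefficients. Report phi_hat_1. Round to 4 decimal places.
\hat\phi_{1} = 0.0280

The Yule-Walker equations for an AR(p) process read, in matrix form,
  Gamma_p phi = r_p,   with   (Gamma_p)_{ij} = gamma(|i - j|),
                       (r_p)_i = gamma(i),   i,j = 1..p.
Substitute the sample gammas (Toeplitz matrix and right-hand side of size 2):
  Gamma_p = [[4.8989, 0.0961], [0.0961, 4.8989]]
  r_p     = [0.0961, -2.0941]
Written out:
  4.8989 phi_1 + 0.0961 phi_2 = 0.0961
  0.0961 phi_1 + 4.8989 phi_2 = -2.0941
Solve by Cramer's rule:
  det = gamma(0)^2 - gamma(1)^2 = (4.8989)^2 - (0.0961)^2 = 23.99922121 - 0.00923521 = 23.989986
  phi_hat_1 = [gamma(1) gamma(0) - gamma(1) gamma(2)] / det = [(0.0961)(4.8989) - (0.0961)(-2.0941)] / 23.989986 = 0.6720273 / 23.989986 = 0.028
  phi_hat_2 = [gamma(0) gamma(2) - gamma(1)^2] / det = [(4.8989)(-2.0941) - (0.0961)^2] / 23.989986 = -10.2680217 / 23.989986 = -0.428
So phi_hat = [0.0280, -0.4280].
Therefore phi_hat_1 = 0.0280.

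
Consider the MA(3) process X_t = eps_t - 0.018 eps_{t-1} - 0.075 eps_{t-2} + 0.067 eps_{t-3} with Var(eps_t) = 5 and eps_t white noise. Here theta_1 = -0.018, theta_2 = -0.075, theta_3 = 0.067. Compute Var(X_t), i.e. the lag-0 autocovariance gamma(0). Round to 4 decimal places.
\gamma(0) = 5.0522

For an MA(q) process X_t = eps_t + sum_i theta_i eps_{t-i} with
Var(eps_t) = sigma^2, the variance is
  gamma(0) = sigma^2 * (1 + sum_i theta_i^2).
  sum_i theta_i^2 = (-0.018)^2 + (-0.075)^2 + (0.067)^2 = 0.000324 + 0.005625 + 0.004489 = 0.010438.
  gamma(0) = 5 * (1 + 0.010438) = 5 * 1.010438 = 5.05219, which rounds to 5.0522.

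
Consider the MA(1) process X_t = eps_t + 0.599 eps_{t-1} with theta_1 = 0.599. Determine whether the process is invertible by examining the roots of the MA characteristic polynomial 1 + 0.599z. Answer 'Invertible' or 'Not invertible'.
\text{Invertible}

The MA(q) characteristic polynomial is P(z) = 1 + 0.599z.
Invertibility requires all roots to lie outside the unit circle, i.e. |z| > 1 for every root.
This is linear in z: 1 + (0.599) z = 0  =>  z = -1/(0.599) = -1.669449,  |z| = 1.669449.
Moduli of all roots: 1.6694.
All moduli strictly greater than 1? Yes.
Verdict: Invertible.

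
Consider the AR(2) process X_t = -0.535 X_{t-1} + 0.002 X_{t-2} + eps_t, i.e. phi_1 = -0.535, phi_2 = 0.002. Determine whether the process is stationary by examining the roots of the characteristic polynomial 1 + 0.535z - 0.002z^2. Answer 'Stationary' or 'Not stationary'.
\text{Stationary}

The AR(p) characteristic polynomial is P(z) = 1 + 0.535z - 0.002z^2.
Stationarity requires all roots to lie outside the unit circle, i.e. |z| > 1 for every root.
Set 1 + (0.535) z + (-0.002) z^2 = 0, i.e. a z^2 + b z + c = 0 with a = -0.002, b = 0.535, c = 1.
Discriminant D = b^2 - 4ac = (0.535)^2 - 4*(-0.002)*1 = 0.286225 - (-0.008) = 0.294225.
D >= 0, so the roots are real: z = (-b +/- sqrt(D)) / (2a) = (-0.535 +/- 0.542425) / (-0.004).
  z_1 = (-0.535 + 0.542425) / (-0.004) = -1.8563,   |z_1| = 1.8563.
  z_2 = (-0.535 - 0.542425) / (-0.004) = 269.3563,   |z_2| = 269.3563.
Moduli of all roots: 1.8563, 269.3563.
All moduli strictly greater than 1? Yes.
Verdict: Stationary.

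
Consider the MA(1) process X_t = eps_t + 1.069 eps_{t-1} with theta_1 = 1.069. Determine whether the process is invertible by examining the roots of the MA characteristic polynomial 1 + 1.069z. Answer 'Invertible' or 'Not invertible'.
\text{Not invertible}

The MA(q) characteristic polynomial is P(z) = 1 + 1.069z.
Invertibility requires all roots to lie outside the unit circle, i.e. |z| > 1 for every root.
This is linear in z: 1 + (1.069) z = 0  =>  z = -1/(1.069) = -0.935454,  |z| = 0.935454.
Moduli of all roots: 0.9355.
All moduli strictly greater than 1? No.
Verdict: Not invertible.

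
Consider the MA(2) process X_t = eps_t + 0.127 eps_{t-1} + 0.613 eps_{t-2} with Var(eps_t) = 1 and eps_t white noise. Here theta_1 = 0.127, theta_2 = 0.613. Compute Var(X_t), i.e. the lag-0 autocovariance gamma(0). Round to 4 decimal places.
\gamma(0) = 1.3919

For an MA(q) process X_t = eps_t + sum_i theta_i eps_{t-i} with
Var(eps_t) = sigma^2, the variance is
  gamma(0) = sigma^2 * (1 + sum_i theta_i^2).
  sum_i theta_i^2 = (0.127)^2 + (0.613)^2 = 0.016129 + 0.375769 = 0.391898.
  gamma(0) = 1 * (1 + 0.391898) = 1 * 1.391898 = 1.391898, which rounds to 1.3919.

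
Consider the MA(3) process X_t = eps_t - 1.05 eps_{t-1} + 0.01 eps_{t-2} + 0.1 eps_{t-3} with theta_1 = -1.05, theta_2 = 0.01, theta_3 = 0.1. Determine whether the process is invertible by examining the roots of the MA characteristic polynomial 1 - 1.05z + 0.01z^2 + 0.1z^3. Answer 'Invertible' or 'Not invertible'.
\text{Invertible}

The MA(q) characteristic polynomial is P(z) = 1 - 1.05z + 0.01z^2 + 0.1z^3.
Invertibility requires all roots to lie outside the unit circle, i.e. |z| > 1 for every root.
Degree 3: look for a simple real root z0 first, then factor out (1 - z/z0) and solve the remaining quadratic.
Testing z0 = 2.5: P(2.5) = 1 + (-1.05)(2.5) + (0.01)(2.5)^2 + (0.1)(2.5)^3
  = 1 + (-2.625) + (0.0625) + (1.5625) = 0.  So z_0 = 2.5 is a root, |z_0| = 2.5.
Divide out the factor (1 - 0.4 z) = (1 - z/z0) (since 1/z0 = 0.4):
  P(z) = (1 - 0.4 z)(1 + (-0.65) z + (-0.25) z^2)
  [check: z-coef -0.65 - (0.4) = -1.05; z^2-coef -0.25 - (0.4)(-0.65) = 0.01; z^3-coef -(0.4)(-0.25) = 0.1.]
Remaining roots from the quadratic factor 1 + (-0.65) z + (-0.25) z^2:
  Set 1 + (-0.65) z + (-0.25) z^2 = 0, i.e. a z^2 + b z + c = 0 with a = -0.25, b = -0.65, c = 1.
  Discriminant D = b^2 - 4ac = (-0.65)^2 - 4*(-0.25)*1 = 0.4225 - (-1) = 1.4225.
  D >= 0, so the roots are real: z = (-b +/- sqrt(D)) / (2a) = (0.65 +/- 1.192686) / (-0.5).
    z_1 = (0.65 + 1.192686) / (-0.5) = -3.6854,   |z_1| = 3.6854.
    z_2 = (0.65 - 1.192686) / (-0.5) = 1.0854,   |z_2| = 1.0854.
Moduli of all roots: 2.5000, 3.6854, 1.0854.
All moduli strictly greater than 1? Yes.
Verdict: Invertible.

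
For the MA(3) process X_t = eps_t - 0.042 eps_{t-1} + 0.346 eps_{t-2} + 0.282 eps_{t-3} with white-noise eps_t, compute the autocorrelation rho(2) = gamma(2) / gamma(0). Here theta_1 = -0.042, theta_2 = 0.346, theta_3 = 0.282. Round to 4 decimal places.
\rho(2) = 0.2782

For an MA(q) process with theta_0 = 1, the autocovariance is
  gamma(k) = sigma^2 * sum_{i=0..q-k} theta_i * theta_{i+k},
and rho(k) = gamma(k) / gamma(0). Sigma^2 cancels.
  numerator   = (1)*(0.346) + (-0.042)*(0.282) = 0.334156.
  denominator = (1)^2 + (-0.042)^2 + (0.346)^2 + (0.282)^2 = 1.201004.
  rho(2) = 0.334156 / 1.201004 = 0.2782.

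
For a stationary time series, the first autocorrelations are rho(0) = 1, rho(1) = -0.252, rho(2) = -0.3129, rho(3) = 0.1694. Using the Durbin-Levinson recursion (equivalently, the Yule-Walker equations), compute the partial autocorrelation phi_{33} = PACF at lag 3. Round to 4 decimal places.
\phi_{33} = -0.0540

The PACF at lag k is phi_{kk}, the last component of the solution
to the Yule-Walker system G_k phi = r_k where
  (G_k)_{ij} = rho(|i - j|), (r_k)_i = rho(i), i,j = 1..k.
Equivalently, Durbin-Levinson gives phi_{kk} iteratively:
  phi_{11} = rho(1)
  phi_{kk} = [rho(k) - sum_{j=1..k-1} phi_{k-1,j} rho(k-j)]
            / [1 - sum_{j=1..k-1} phi_{k-1,j} rho(j)],
  phi_{k,j} = phi_{k-1,j} - phi_{kk} phi_{k-1,k-j},  j = 1..k-1.
Step k = 1:
  phi_11 = rho(1) = -0.252.
Step k = 2:
  phi_22 = [rho(2) - phi_11 rho(1)] / [1 - phi_11 rho(1)] = [-0.3129 - (-0.252)(-0.252)] / [1 - (-0.252)(-0.252)]
         = -0.376404 / 0.936496 = -0.401928.
  Update: phi_21 = phi_11 - phi_22 phi_11 = -0.252 - (-0.401928)(-0.252) = -0.353286.
Step k = 3:
  phi_33 = [rho(3) - phi_21 rho(2) - phi_22 rho(1)] / [1 - phi_21 rho(1) - phi_22 rho(2)]
    numerator   = 0.1694 - (-0.353286)(-0.3129) - (-0.401928)(-0.252) = -0.04242901
    denominator = 1 - (-0.353286)(-0.252) - (-0.401928)(-0.3129) = 0.78520868
  phi_33 = -0.04242901 / 0.78520868 = -0.054.
Therefore phi_{33} = -0.0540.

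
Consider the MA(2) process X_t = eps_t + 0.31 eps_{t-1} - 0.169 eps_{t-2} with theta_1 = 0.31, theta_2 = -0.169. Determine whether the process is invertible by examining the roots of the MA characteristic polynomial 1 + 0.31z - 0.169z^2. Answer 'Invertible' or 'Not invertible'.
\text{Invertible}

The MA(q) characteristic polynomial is P(z) = 1 + 0.31z - 0.169z^2.
Invertibility requires all roots to lie outside the unit circle, i.e. |z| > 1 for every root.
Set 1 + (0.31) z + (-0.169) z^2 = 0, i.e. a z^2 + b z + c = 0 with a = -0.169, b = 0.31, c = 1.
Discriminant D = b^2 - 4ac = (0.31)^2 - 4*(-0.169)*1 = 0.0961 - (-0.676) = 0.7721.
D >= 0, so the roots are real: z = (-b +/- sqrt(D)) / (2a) = (-0.31 +/- 0.878692) / (-0.338).
  z_1 = (-0.31 + 0.878692) / (-0.338) = -1.6825,   |z_1| = 1.6825.
  z_2 = (-0.31 - 0.878692) / (-0.338) = 3.5168,   |z_2| = 3.5168.
Moduli of all roots: 1.6825, 3.5168.
All moduli strictly greater than 1? Yes.
Verdict: Invertible.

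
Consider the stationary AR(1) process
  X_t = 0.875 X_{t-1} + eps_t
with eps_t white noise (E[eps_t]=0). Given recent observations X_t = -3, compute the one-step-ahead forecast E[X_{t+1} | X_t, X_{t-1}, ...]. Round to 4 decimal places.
E[X_{t+1} \mid \mathcal F_t] = -2.6250

For an AR(p) model X_t = c + sum_i phi_i X_{t-i} + eps_t, the
one-step-ahead conditional mean is
  E[X_{t+1} | X_t, ...] = c + sum_i phi_i X_{t+1-i}.
Substitute known values:
  E[X_{t+1} | ...] = (0.875) * (-3)
                   = -2.6250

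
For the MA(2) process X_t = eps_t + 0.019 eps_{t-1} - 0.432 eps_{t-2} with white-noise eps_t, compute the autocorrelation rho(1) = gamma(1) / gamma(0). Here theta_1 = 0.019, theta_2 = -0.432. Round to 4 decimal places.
\rho(1) = 0.0091

For an MA(q) process with theta_0 = 1, the autocovariance is
  gamma(k) = sigma^2 * sum_{i=0..q-k} theta_i * theta_{i+k},
and rho(k) = gamma(k) / gamma(0). Sigma^2 cancels.
  numerator   = (1)*(0.019) + (0.019)*(-0.432) = 0.010792.
  denominator = (1)^2 + (0.019)^2 + (-0.432)^2 = 1.186985.
  rho(1) = 0.010792 / 1.186985 = 0.0091.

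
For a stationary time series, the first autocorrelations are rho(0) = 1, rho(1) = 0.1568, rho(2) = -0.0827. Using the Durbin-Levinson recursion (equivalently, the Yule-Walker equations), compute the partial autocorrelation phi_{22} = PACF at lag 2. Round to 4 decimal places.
\phi_{22} = -0.1100

The PACF at lag k is phi_{kk}, the last component of the solution
to the Yule-Walker system G_k phi = r_k where
  (G_k)_{ij} = rho(|i - j|), (r_k)_i = rho(i), i,j = 1..k.
Equivalently, Durbin-Levinson gives phi_{kk} iteratively:
  phi_{11} = rho(1)
  phi_{kk} = [rho(k) - sum_{j=1..k-1} phi_{k-1,j} rho(k-j)]
            / [1 - sum_{j=1..k-1} phi_{k-1,j} rho(j)],
  phi_{k,j} = phi_{k-1,j} - phi_{kk} phi_{k-1,k-j},  j = 1..k-1.
Step k = 1:
  phi_11 = rho(1) = 0.1568.
Step k = 2:
  phi_22 = [rho(2) - phi_11 rho(1)] / [1 - phi_11 rho(1)] = [-0.0827 - (0.1568)(0.1568)] / [1 - (0.1568)(0.1568)]
         = -0.10728624 / 0.97541376 = -0.11.
Therefore phi_{22} = -0.1100.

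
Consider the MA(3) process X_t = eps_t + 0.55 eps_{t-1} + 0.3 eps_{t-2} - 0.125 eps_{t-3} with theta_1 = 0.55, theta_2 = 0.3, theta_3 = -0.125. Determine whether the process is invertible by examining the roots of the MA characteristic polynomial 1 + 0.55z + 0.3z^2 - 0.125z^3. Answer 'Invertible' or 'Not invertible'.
\text{Invertible}

The MA(q) characteristic polynomial is P(z) = 1 + 0.55z + 0.3z^2 - 0.125z^3.
Invertibility requires all roots to lie outside the unit circle, i.e. |z| > 1 for every root.
Degree 3: look for a simple real root z0 first, then factor out (1 - z/z0) and solve the remaining quadratic.
Testing z0 = 4: P(4) = 1 + (0.55)(4) + (0.3)(4)^2 + (-0.125)(4)^3
  = 1 + (2.2) + (4.8) + (-8) = 0.  So z_0 = 4 is a root, |z_0| = 4.
Divide out the factor (1 - 0.25 z) = (1 - z/z0) (since 1/z0 = 0.25):
  P(z) = (1 - 0.25 z)(1 + (0.8) z + (0.5) z^2)
  [check: z-coef 0.8 - (0.25) = 0.55; z^2-coef 0.5 - (0.25)(0.8) = 0.3; z^3-coef -(0.25)(0.5) = -0.125.]
Remaining roots from the quadratic factor 1 + (0.8) z + (0.5) z^2:
  Set 1 + (0.8) z + (0.5) z^2 = 0, i.e. a z^2 + b z + c = 0 with a = 0.5, b = 0.8, c = 1.
  Discriminant D = b^2 - 4ac = (0.8)^2 - 4*(0.5)*1 = 0.64 - (2) = -1.36.
  D < 0, so the roots are the complex-conjugate pair z = (-b +/- i sqrt(-D)) / (2a) = -0.8 +/- 1.1662i.
  For a conjugate pair |z|^2 = z * conj(z) = (product of roots) = c/a = 1/(0.5) = 2, so |z| = sqrt(2) = 1.4142 for both roots.
Moduli of all roots: 4.0000, 1.4142, 1.4142.
All moduli strictly greater than 1? Yes.
Verdict: Invertible.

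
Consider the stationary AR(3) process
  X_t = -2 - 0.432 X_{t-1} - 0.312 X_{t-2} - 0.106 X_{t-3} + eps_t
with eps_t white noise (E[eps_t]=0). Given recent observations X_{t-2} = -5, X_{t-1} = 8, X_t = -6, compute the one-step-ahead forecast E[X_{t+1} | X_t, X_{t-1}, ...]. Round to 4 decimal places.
E[X_{t+1} \mid \mathcal F_t] = -1.3740

For an AR(p) model X_t = c + sum_i phi_i X_{t-i} + eps_t, the
one-step-ahead conditional mean is
  E[X_{t+1} | X_t, ...] = c + sum_i phi_i X_{t+1-i}.
Substitute known values:
  E[X_{t+1} | ...] = -2 + (-0.432) * (-6) + (-0.312) * (8) + (-0.106) * (-5)
                   = -1.3740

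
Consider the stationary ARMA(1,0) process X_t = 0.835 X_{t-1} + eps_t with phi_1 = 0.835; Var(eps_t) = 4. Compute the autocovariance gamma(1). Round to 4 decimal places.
\gamma(1) = 11.0313

Multiply the model equation by X_{t-k} and take expectations. With theta_0 = psi_0 = 1 and psi_j the MA(infinity) weights, this gives
  gamma(k) - sum_i phi_i gamma(k-i) = c_k,
  c_k = sigma^2 * sum_{j=k..q} theta_j psi_{j-k}   (c_k = 0 for k > q),
using gamma(-m) = gamma(m).
Pure AR (q = 0): c_0 = sigma^2 = 4, c_k = 0 for k >= 1.
Equations for k = 0 and k = 1 (AR order 1):
  gamma(0) = phi_1 gamma(1) + c_0
  gamma(1) = phi_1 gamma(0) + c_1
Substituting the second into the first: gamma(0) (1 - phi_1^2) = c_0 + phi_1 c_1, so
  gamma(0) = c_0 / (1 - phi_1^2) = 4 / (1 - (0.835)^2) = 4 / 0.302775 = 13.21113.
  gamma(1) = phi_1 gamma(0) = (0.835)(13.21113) = 11.031294.
Therefore gamma(1) = 11.0313 (to 4 decimal places).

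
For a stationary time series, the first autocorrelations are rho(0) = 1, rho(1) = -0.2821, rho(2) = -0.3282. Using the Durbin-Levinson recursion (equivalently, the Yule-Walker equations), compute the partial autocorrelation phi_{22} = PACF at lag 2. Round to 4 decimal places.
\phi_{22} = -0.4430

The PACF at lag k is phi_{kk}, the last component of the solution
to the Yule-Walker system G_k phi = r_k where
  (G_k)_{ij} = rho(|i - j|), (r_k)_i = rho(i), i,j = 1..k.
Equivalently, Durbin-Levinson gives phi_{kk} iteratively:
  phi_{11} = rho(1)
  phi_{kk} = [rho(k) - sum_{j=1..k-1} phi_{k-1,j} rho(k-j)]
            / [1 - sum_{j=1..k-1} phi_{k-1,j} rho(j)],
  phi_{k,j} = phi_{k-1,j} - phi_{kk} phi_{k-1,k-j},  j = 1..k-1.
Step k = 1:
  phi_11 = rho(1) = -0.2821.
Step k = 2:
  phi_22 = [rho(2) - phi_11 rho(1)] / [1 - phi_11 rho(1)] = [-0.3282 - (-0.2821)(-0.2821)] / [1 - (-0.2821)(-0.2821)]
         = -0.40778041 / 0.92041959 = -0.443.
Therefore phi_{22} = -0.4430.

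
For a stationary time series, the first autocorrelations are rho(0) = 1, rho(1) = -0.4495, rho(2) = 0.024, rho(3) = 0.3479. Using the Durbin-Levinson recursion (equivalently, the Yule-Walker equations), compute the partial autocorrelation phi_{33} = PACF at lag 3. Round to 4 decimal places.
\phi_{33} = 0.3440

The PACF at lag k is phi_{kk}, the last component of the solution
to the Yule-Walker system G_k phi = r_k where
  (G_k)_{ij} = rho(|i - j|), (r_k)_i = rho(i), i,j = 1..k.
Equivalently, Durbin-Levinson gives phi_{kk} iteratively:
  phi_{11} = rho(1)
  phi_{kk} = [rho(k) - sum_{j=1..k-1} phi_{k-1,j} rho(k-j)]
            / [1 - sum_{j=1..k-1} phi_{k-1,j} rho(j)],
  phi_{k,j} = phi_{k-1,j} - phi_{kk} phi_{k-1,k-j},  j = 1..k-1.
Step k = 1:
  phi_11 = rho(1) = -0.4495.
Step k = 2:
  phi_22 = [rho(2) - phi_11 rho(1)] / [1 - phi_11 rho(1)] = [0.024 - (-0.4495)(-0.4495)] / [1 - (-0.4495)(-0.4495)]
         = -0.17805025 / 0.79794975 = -0.223135.
  Update: phi_21 = phi_11 - phi_22 phi_11 = -0.4495 - (-0.223135)(-0.4495) = -0.549799.
Step k = 3:
  phi_33 = [rho(3) - phi_21 rho(2) - phi_22 rho(1)] / [1 - phi_21 rho(1) - phi_22 rho(2)]
    numerator   = 0.3479 - (-0.549799)(0.024) - (-0.223135)(-0.4495) = 0.26079614
    denominator = 1 - (-0.549799)(-0.4495) - (-0.223135)(0.024) = 0.75822057
  phi_33 = 0.26079614 / 0.75822057 = 0.344.
Therefore phi_{33} = 0.3440.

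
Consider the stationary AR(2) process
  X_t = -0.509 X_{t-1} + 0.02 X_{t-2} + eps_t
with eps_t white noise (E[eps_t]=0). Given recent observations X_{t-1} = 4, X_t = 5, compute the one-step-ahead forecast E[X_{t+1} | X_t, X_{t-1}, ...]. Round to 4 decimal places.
E[X_{t+1} \mid \mathcal F_t] = -2.4650

For an AR(p) model X_t = c + sum_i phi_i X_{t-i} + eps_t, the
one-step-ahead conditional mean is
  E[X_{t+1} | X_t, ...] = c + sum_i phi_i X_{t+1-i}.
Substitute known values:
  E[X_{t+1} | ...] = (-0.509) * (5) + (0.02) * (4)
                   = -2.4650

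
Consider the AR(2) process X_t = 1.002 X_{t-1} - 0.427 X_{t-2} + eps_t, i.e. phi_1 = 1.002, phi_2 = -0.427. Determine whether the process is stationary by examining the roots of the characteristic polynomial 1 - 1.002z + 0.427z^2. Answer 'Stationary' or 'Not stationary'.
\text{Stationary}

The AR(p) characteristic polynomial is P(z) = 1 - 1.002z + 0.427z^2.
Stationarity requires all roots to lie outside the unit circle, i.e. |z| > 1 for every root.
Set 1 + (-1.002) z + (0.427) z^2 = 0, i.e. a z^2 + b z + c = 0 with a = 0.427, b = -1.002, c = 1.
Discriminant D = b^2 - 4ac = (-1.002)^2 - 4*(0.427)*1 = 1.004004 - (1.708) = -0.703996.
D < 0, so the roots are the complex-conjugate pair z = (-b +/- i sqrt(-D)) / (2a) = 1.1733 +/- 0.9825i.
For a conjugate pair |z|^2 = z * conj(z) = (product of roots) = c/a = 1/(0.427) = 2.34192, so |z| = sqrt(2.34192) = 1.5303 for both roots.
Moduli of all roots: 1.5303, 1.5303.
All moduli strictly greater than 1? Yes.
Verdict: Stationary.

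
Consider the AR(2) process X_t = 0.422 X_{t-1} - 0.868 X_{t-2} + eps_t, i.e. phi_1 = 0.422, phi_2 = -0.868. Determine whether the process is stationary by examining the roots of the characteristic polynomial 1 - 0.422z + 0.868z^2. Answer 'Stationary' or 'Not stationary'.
\text{Stationary}

The AR(p) characteristic polynomial is P(z) = 1 - 0.422z + 0.868z^2.
Stationarity requires all roots to lie outside the unit circle, i.e. |z| > 1 for every root.
Set 1 + (-0.422) z + (0.868) z^2 = 0, i.e. a z^2 + b z + c = 0 with a = 0.868, b = -0.422, c = 1.
Discriminant D = b^2 - 4ac = (-0.422)^2 - 4*(0.868)*1 = 0.178084 - (3.472) = -3.293916.
D < 0, so the roots are the complex-conjugate pair z = (-b +/- i sqrt(-D)) / (2a) = 0.2431 +/- 1.0455i.
For a conjugate pair |z|^2 = z * conj(z) = (product of roots) = c/a = 1/(0.868) = 1.152074, so |z| = sqrt(1.152074) = 1.0733 for both roots.
Moduli of all roots: 1.0733, 1.0733.
All moduli strictly greater than 1? Yes.
Verdict: Stationary.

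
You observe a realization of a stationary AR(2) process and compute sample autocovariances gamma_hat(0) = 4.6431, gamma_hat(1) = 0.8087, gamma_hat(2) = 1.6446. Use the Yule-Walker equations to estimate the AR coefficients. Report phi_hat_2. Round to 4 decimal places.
\hat\phi_{2} = 0.3340

The Yule-Walker equations for an AR(p) process read, in matrix form,
  Gamma_p phi = r_p,   with   (Gamma_p)_{ij} = gamma(|i - j|),
                       (r_p)_i = gamma(i),   i,j = 1..p.
Substitute the sample gammas (Toeplitz matrix and right-hand side of size 2):
  Gamma_p = [[4.6431, 0.8087], [0.8087, 4.6431]]
  r_p     = [0.8087, 1.6446]
Written out:
  4.6431 phi_1 + 0.8087 phi_2 = 0.8087
  0.8087 phi_1 + 4.6431 phi_2 = 1.6446
Solve by Cramer's rule:
  det = gamma(0)^2 - gamma(1)^2 = (4.6431)^2 - (0.8087)^2 = 21.55837761 - 0.65399569 = 20.90438192
  phi_hat_1 = [gamma(1) gamma(0) - gamma(1) gamma(2)] / det = [(0.8087)(4.6431) - (0.8087)(1.6446)] / 20.90438192 = 2.42488695 / 20.90438192 = 0.116
  phi_hat_2 = [gamma(0) gamma(2) - gamma(1)^2] / det = [(4.6431)(1.6446) - (0.8087)^2] / 20.90438192 = 6.98204657 / 20.90438192 = 0.334
So phi_hat = [0.1160, 0.3340].
Therefore phi_hat_2 = 0.3340.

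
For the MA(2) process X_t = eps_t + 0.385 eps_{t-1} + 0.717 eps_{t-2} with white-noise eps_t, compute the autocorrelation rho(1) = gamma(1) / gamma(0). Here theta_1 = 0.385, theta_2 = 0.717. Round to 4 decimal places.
\rho(1) = 0.3977

For an MA(q) process with theta_0 = 1, the autocovariance is
  gamma(k) = sigma^2 * sum_{i=0..q-k} theta_i * theta_{i+k},
and rho(k) = gamma(k) / gamma(0). Sigma^2 cancels.
  numerator   = (1)*(0.385) + (0.385)*(0.717) = 0.661045.
  denominator = (1)^2 + (0.385)^2 + (0.717)^2 = 1.662314.
  rho(1) = 0.661045 / 1.662314 = 0.3977.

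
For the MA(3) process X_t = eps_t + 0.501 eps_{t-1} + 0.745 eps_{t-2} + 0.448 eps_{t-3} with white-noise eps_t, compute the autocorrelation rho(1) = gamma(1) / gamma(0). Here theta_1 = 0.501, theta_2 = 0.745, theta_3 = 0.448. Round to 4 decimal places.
\rho(1) = 0.6020

For an MA(q) process with theta_0 = 1, the autocovariance is
  gamma(k) = sigma^2 * sum_{i=0..q-k} theta_i * theta_{i+k},
and rho(k) = gamma(k) / gamma(0). Sigma^2 cancels.
  numerator   = (1)*(0.501) + (0.501)*(0.745) + (0.745)*(0.448) = 1.208005.
  denominator = (1)^2 + (0.501)^2 + (0.745)^2 + (0.448)^2 = 2.00673.
  rho(1) = 1.208005 / 2.00673 = 0.6020.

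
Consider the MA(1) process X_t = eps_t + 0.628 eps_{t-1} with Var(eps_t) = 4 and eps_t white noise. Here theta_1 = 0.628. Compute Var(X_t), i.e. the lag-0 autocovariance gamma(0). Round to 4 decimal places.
\gamma(0) = 5.5775

For an MA(q) process X_t = eps_t + sum_i theta_i eps_{t-i} with
Var(eps_t) = sigma^2, the variance is
  gamma(0) = sigma^2 * (1 + sum_i theta_i^2).
  sum_i theta_i^2 = (0.628)^2 = 0.394384.
  gamma(0) = 4 * (1 + 0.394384) = 4 * 1.394384 = 5.577536, which rounds to 5.5775.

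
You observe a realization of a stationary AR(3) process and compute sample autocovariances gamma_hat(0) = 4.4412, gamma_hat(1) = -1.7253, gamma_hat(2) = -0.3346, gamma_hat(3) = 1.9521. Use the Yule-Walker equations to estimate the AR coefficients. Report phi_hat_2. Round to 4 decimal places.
\hat\phi_{2} = -0.0800

The Yule-Walker equations for an AR(p) process read, in matrix form,
  Gamma_p phi = r_p,   with   (Gamma_p)_{ij} = gamma(|i - j|),
                       (r_p)_i = gamma(i),   i,j = 1..p.
Substitute the sample gammas (Toeplitz matrix and right-hand side of size 3):
  Gamma_p = [[4.4412, -1.7253, -0.3346], [-1.7253, 4.4412, -1.7253], [-0.3346, -1.7253, 4.4412]]
  r_p     = [-1.7253, -0.3346, 1.9521]
Written out (R1..R3):
  (R1) 4.4412 phi_1 - 1.7253 phi_2 - 0.3346 phi_3 = -1.7253
  (R2) -1.7253 phi_1 + 4.4412 phi_2 - 1.7253 phi_3 = -0.3346
  (R3) -0.3346 phi_1 - 1.7253 phi_2 + 4.4412 phi_3 = 1.9521
Gaussian elimination:
  R2 <- R2 - (-1.7253/4.4412) R1 = R2 - (-0.388476) R1:  3.770962 phi_2 - 1.855284 phi_3 = -1.004838
  R3 <- R3 - (-0.3346/4.4412) R1 = R3 - (-0.07534) R1:  -1.855284 phi_2 + 4.415991 phi_3 = 1.822116
  R3 <- R3 - (-1.855284/3.770962) R2 = R3 - (-0.491992) R2:  3.503206 phi_3 = 1.327744
Back-substitution:
  phi_hat_3 = 1.327744 / 3.503206 = 0.379008
  phi_hat_2 = (-1.004838 - (-1.855284)(0.379008)) / 3.770962 = -0.079998
  phi_hat_1 = (-1.7253 - (-1.7253)(-0.079998) - (-0.3346)(0.379008)) / 4.4412 = -0.390999
So phi_hat = [-0.3910, -0.0800, 0.3790].
Therefore phi_hat_2 = -0.0800.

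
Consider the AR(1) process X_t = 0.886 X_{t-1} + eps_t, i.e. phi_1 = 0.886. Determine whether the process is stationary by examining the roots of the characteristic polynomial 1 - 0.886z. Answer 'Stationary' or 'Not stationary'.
\text{Stationary}

The AR(p) characteristic polynomial is P(z) = 1 - 0.886z.
Stationarity requires all roots to lie outside the unit circle, i.e. |z| > 1 for every root.
This is linear in z: 1 + (-0.886) z = 0  =>  z = -1/(-0.886) = 1.128668,  |z| = 1.128668.
Moduli of all roots: 1.1287.
All moduli strictly greater than 1? Yes.
Verdict: Stationary.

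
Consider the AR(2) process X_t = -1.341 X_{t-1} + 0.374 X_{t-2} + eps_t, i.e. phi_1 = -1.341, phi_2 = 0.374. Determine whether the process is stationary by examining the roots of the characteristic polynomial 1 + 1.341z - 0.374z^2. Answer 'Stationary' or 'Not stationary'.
\text{Not stationary}

The AR(p) characteristic polynomial is P(z) = 1 + 1.341z - 0.374z^2.
Stationarity requires all roots to lie outside the unit circle, i.e. |z| > 1 for every root.
Set 1 + (1.341) z + (-0.374) z^2 = 0, i.e. a z^2 + b z + c = 0 with a = -0.374, b = 1.341, c = 1.
Discriminant D = b^2 - 4ac = (1.341)^2 - 4*(-0.374)*1 = 1.798281 - (-1.496) = 3.294281.
D >= 0, so the roots are real: z = (-b +/- sqrt(D)) / (2a) = (-1.341 +/- 1.815015) / (-0.748).
  z_1 = (-1.341 + 1.815015) / (-0.748) = -0.6337,   |z_1| = 0.6337.
  z_2 = (-1.341 - 1.815015) / (-0.748) = 4.2193,   |z_2| = 4.2193.
Moduli of all roots: 0.6337, 4.2193.
All moduli strictly greater than 1? No.
Verdict: Not stationary.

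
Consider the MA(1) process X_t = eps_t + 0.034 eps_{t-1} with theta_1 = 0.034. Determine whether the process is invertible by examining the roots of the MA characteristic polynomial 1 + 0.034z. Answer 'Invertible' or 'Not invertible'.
\text{Invertible}

The MA(q) characteristic polynomial is P(z) = 1 + 0.034z.
Invertibility requires all roots to lie outside the unit circle, i.e. |z| > 1 for every root.
This is linear in z: 1 + (0.034) z = 0  =>  z = -1/(0.034) = -29.411765,  |z| = 29.411765.
Moduli of all roots: 29.4118.
All moduli strictly greater than 1? Yes.
Verdict: Invertible.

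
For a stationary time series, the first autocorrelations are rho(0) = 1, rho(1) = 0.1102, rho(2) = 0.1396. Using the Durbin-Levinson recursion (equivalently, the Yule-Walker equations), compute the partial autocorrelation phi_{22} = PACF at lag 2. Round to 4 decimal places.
\phi_{22} = 0.1290

The PACF at lag k is phi_{kk}, the last component of the solution
to the Yule-Walker system G_k phi = r_k where
  (G_k)_{ij} = rho(|i - j|), (r_k)_i = rho(i), i,j = 1..k.
Equivalently, Durbin-Levinson gives phi_{kk} iteratively:
  phi_{11} = rho(1)
  phi_{kk} = [rho(k) - sum_{j=1..k-1} phi_{k-1,j} rho(k-j)]
            / [1 - sum_{j=1..k-1} phi_{k-1,j} rho(j)],
  phi_{k,j} = phi_{k-1,j} - phi_{kk} phi_{k-1,k-j},  j = 1..k-1.
Step k = 1:
  phi_11 = rho(1) = 0.1102.
Step k = 2:
  phi_22 = [rho(2) - phi_11 rho(1)] / [1 - phi_11 rho(1)] = [0.1396 - (0.1102)(0.1102)] / [1 - (0.1102)(0.1102)]
         = 0.12745596 / 0.98785596 = 0.129.
Therefore phi_{22} = 0.1290.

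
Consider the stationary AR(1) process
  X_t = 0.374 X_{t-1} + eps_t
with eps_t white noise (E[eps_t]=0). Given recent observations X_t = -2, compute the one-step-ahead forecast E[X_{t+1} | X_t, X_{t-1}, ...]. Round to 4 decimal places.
E[X_{t+1} \mid \mathcal F_t] = -0.7480

For an AR(p) model X_t = c + sum_i phi_i X_{t-i} + eps_t, the
one-step-ahead conditional mean is
  E[X_{t+1} | X_t, ...] = c + sum_i phi_i X_{t+1-i}.
Substitute known values:
  E[X_{t+1} | ...] = (0.374) * (-2)
                   = -0.7480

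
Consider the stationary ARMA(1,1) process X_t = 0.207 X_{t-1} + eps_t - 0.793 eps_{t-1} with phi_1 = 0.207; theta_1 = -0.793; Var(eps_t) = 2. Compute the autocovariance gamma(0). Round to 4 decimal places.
\gamma(0) = 2.7175

Multiply the model equation by X_{t-k} and take expectations. With theta_0 = psi_0 = 1 and psi_j the MA(infinity) weights, this gives
  gamma(k) - sum_i phi_i gamma(k-i) = c_k,
  c_k = sigma^2 * sum_{j=k..q} theta_j psi_{j-k}   (c_k = 0 for k > q),
using gamma(-m) = gamma(m).
psi-weights needed (psi_j = theta_j + sum_i phi_i psi_{j-i}):
  psi_1 = theta_1 + phi_1 = -0.793 + (0.207) = -0.586
Right-hand sides:
  c_0 = sigma^2 (1 + theta_1 psi_1) = 2 * (1 + (-0.793)(-0.586)) = 2 * 1.464698 = 2.929396
  c_1 = sigma^2 theta_1 = 2 * (-0.793) = -1.586
  c_2 = 0
Equations for k = 0 and k = 1 (AR order 1):
  gamma(0) = phi_1 gamma(1) + c_0
  gamma(1) = phi_1 gamma(0) + c_1
Substituting the second into the first: gamma(0) (1 - phi_1^2) = c_0 + phi_1 c_1, so
  gamma(0) = (c_0 + phi_1 c_1) / (1 - phi_1^2) = (2.929396 + (0.207)(-1.586)) / (1 - (0.207)^2) = 2.601094 / 0.957151 = 2.717538.
Therefore gamma(0) = 2.7175 (to 4 decimal places).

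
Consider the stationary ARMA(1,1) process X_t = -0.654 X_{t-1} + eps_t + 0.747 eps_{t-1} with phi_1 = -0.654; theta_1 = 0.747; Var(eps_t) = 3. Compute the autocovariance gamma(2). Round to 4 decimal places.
\gamma(2) = -0.1631

Multiply the model equation by X_{t-k} and take expectations. With theta_0 = psi_0 = 1 and psi_j the MA(infinity) weights, this gives
  gamma(k) - sum_i phi_i gamma(k-i) = c_k,
  c_k = sigma^2 * sum_{j=k..q} theta_j psi_{j-k}   (c_k = 0 for k > q),
using gamma(-m) = gamma(m).
psi-weights needed (psi_j = theta_j + sum_i phi_i psi_{j-i}):
  psi_1 = theta_1 + phi_1 = 0.747 + (-0.654) = 0.093
Right-hand sides:
  c_0 = sigma^2 (1 + theta_1 psi_1) = 3 * (1 + (0.747)(0.093)) = 3 * 1.069471 = 3.208413
  c_1 = sigma^2 theta_1 = 3 * (0.747) = 2.241
  c_2 = 0
Equations for k = 0 and k = 1 (AR order 1):
  gamma(0) = phi_1 gamma(1) + c_0
  gamma(1) = phi_1 gamma(0) + c_1
Substituting the second into the first: gamma(0) (1 - phi_1^2) = c_0 + phi_1 c_1, so
  gamma(0) = (c_0 + phi_1 c_1) / (1 - phi_1^2) = (3.208413 + (-0.654)(2.241)) / (1 - (-0.654)^2) = 1.742799 / 0.572284 = 3.045339.
  gamma(1) = phi_1 gamma(0) + c_1 = (-0.654)(3.045339) + (2.241) = 0.249348.
For k = 2 (> q): gamma(2) = phi_1 gamma(1) = (-0.654)(0.249348) = -0.163074.
Therefore gamma(2) = -0.1631 (to 4 decimal places).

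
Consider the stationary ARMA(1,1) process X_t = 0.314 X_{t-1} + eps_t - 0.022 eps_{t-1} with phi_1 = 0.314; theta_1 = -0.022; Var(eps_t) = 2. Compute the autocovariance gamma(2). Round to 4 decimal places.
\gamma(2) = 0.2020

Multiply the model equation by X_{t-k} and take expectations. With theta_0 = psi_0 = 1 and psi_j the MA(infinity) weights, this gives
  gamma(k) - sum_i phi_i gamma(k-i) = c_k,
  c_k = sigma^2 * sum_{j=k..q} theta_j psi_{j-k}   (c_k = 0 for k > q),
using gamma(-m) = gamma(m).
psi-weights needed (psi_j = theta_j + sum_i phi_i psi_{j-i}):
  psi_1 = theta_1 + phi_1 = -0.022 + (0.314) = 0.292
Right-hand sides:
  c_0 = sigma^2 (1 + theta_1 psi_1) = 2 * (1 + (-0.022)(0.292)) = 2 * 0.993576 = 1.987152
  c_1 = sigma^2 theta_1 = 2 * (-0.022) = -0.044
  c_2 = 0
Equations for k = 0 and k = 1 (AR order 1):
  gamma(0) = phi_1 gamma(1) + c_0
  gamma(1) = phi_1 gamma(0) + c_1
Substituting the second into the first: gamma(0) (1 - phi_1^2) = c_0 + phi_1 c_1, so
  gamma(0) = (c_0 + phi_1 c_1) / (1 - phi_1^2) = (1.987152 + (0.314)(-0.044)) / (1 - (0.314)^2) = 1.973336 / 0.901404 = 2.18918.
  gamma(1) = phi_1 gamma(0) + c_1 = (0.314)(2.18918) + (-0.044) = 0.643403.
For k = 2 (> q): gamma(2) = phi_1 gamma(1) = (0.314)(0.643403) = 0.202028.
Therefore gamma(2) = 0.2020 (to 4 decimal places).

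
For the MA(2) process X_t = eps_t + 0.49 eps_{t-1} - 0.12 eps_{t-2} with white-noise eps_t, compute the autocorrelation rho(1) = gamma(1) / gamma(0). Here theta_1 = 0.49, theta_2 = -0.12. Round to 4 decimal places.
\rho(1) = 0.3437

For an MA(q) process with theta_0 = 1, the autocovariance is
  gamma(k) = sigma^2 * sum_{i=0..q-k} theta_i * theta_{i+k},
and rho(k) = gamma(k) / gamma(0). Sigma^2 cancels.
  numerator   = (1)*(0.49) + (0.49)*(-0.12) = 0.4312.
  denominator = (1)^2 + (0.49)^2 + (-0.12)^2 = 1.2545.
  rho(1) = 0.4312 / 1.2545 = 0.3437.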